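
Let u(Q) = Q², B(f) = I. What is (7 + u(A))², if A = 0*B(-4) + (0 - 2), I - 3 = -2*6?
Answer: 121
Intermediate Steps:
I = -9 (I = 3 - 2*6 = 3 - 12 = -9)
B(f) = -9
A = -2 (A = 0*(-9) + (0 - 2) = 0 - 2 = -2)
(7 + u(A))² = (7 + (-2)²)² = (7 + 4)² = 11² = 121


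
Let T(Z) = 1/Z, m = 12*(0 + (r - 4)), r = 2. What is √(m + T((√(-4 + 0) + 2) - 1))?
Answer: √(-595 - 10*I)/5 ≈ 0.040995 - 4.8787*I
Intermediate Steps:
m = -24 (m = 12*(0 + (2 - 4)) = 12*(0 - 2) = 12*(-2) = -24)
√(m + T((√(-4 + 0) + 2) - 1)) = √(-24 + 1/((√(-4 + 0) + 2) - 1)) = √(-24 + 1/((√(-4) + 2) - 1)) = √(-24 + 1/((2*I + 2) - 1)) = √(-24 + 1/((2 + 2*I) - 1)) = √(-24 + 1/(1 + 2*I)) = √(-24 + (1 - 2*I)/5)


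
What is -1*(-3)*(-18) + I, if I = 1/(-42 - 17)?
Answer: -3187/59 ≈ -54.017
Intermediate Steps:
I = -1/59 (I = 1/(-59) = -1/59 ≈ -0.016949)
-1*(-3)*(-18) + I = -1*(-3)*(-18) - 1/59 = 3*(-18) - 1/59 = -54 - 1/59 = -3187/59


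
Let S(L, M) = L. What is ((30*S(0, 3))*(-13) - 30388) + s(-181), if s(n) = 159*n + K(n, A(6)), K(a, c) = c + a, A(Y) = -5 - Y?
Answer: -59359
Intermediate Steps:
K(a, c) = a + c
s(n) = -11 + 160*n (s(n) = 159*n + (n + (-5 - 1*6)) = 159*n + (n + (-5 - 6)) = 159*n + (n - 11) = 159*n + (-11 + n) = -11 + 160*n)
((30*S(0, 3))*(-13) - 30388) + s(-181) = ((30*0)*(-13) - 30388) + (-11 + 160*(-181)) = (0*(-13) - 30388) + (-11 - 28960) = (0 - 30388) - 28971 = -30388 - 28971 = -59359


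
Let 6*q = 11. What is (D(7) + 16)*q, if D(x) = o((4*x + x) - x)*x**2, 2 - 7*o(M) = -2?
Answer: 242/3 ≈ 80.667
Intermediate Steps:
q = 11/6 (q = (1/6)*11 = 11/6 ≈ 1.8333)
o(M) = 4/7 (o(M) = 2/7 - 1/7*(-2) = 2/7 + 2/7 = 4/7)
D(x) = 4*x**2/7
(D(7) + 16)*q = ((4/7)*7**2 + 16)*(11/6) = ((4/7)*49 + 16)*(11/6) = (28 + 16)*(11/6) = 44*(11/6) = 242/3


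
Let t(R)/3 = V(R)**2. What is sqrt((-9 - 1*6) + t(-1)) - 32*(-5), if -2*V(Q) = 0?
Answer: 160 + I*sqrt(15) ≈ 160.0 + 3.873*I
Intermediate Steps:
V(Q) = 0 (V(Q) = -1/2*0 = 0)
t(R) = 0 (t(R) = 3*0**2 = 3*0 = 0)
sqrt((-9 - 1*6) + t(-1)) - 32*(-5) = sqrt((-9 - 1*6) + 0) - 32*(-5) = sqrt((-9 - 6) + 0) + 160 = sqrt(-15 + 0) + 160 = sqrt(-15) + 160 = I*sqrt(15) + 160 = 160 + I*sqrt(15)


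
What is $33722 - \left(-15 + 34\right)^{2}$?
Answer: $33361$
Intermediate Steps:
$33722 - \left(-15 + 34\right)^{2} = 33722 - 19^{2} = 33722 - 361 = 33361$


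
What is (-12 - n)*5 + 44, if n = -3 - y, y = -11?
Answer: -56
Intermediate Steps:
n = 8 (n = -3 - 1*(-11) = -3 + 11 = 8)
(-12 - n)*5 + 44 = (-12 - 1*8)*5 + 44 = (-12 - 8)*5 + 44 = -20*5 + 44 = -100 + 44 = -56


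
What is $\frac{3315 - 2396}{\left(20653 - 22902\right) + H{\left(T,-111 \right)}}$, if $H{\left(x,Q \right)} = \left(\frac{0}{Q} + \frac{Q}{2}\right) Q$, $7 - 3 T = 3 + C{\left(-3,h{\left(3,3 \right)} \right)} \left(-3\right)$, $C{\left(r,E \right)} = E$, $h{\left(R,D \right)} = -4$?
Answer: $\frac{1838}{7823} \approx 0.23495$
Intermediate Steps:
$T = - \frac{8}{3}$ ($T = \frac{7}{3} - \frac{3 - -12}{3} = \frac{7}{3} - \frac{3 + 12}{3} = \frac{7}{3} - 5 = - \frac{8}{3} \approx -2.6667$)
$H{\left(x,Q \right)} = \frac{Q^{2}}{2}$ ($H{\left(x,Q \right)} = \left(0 + Q \frac{1}{2}\right) Q = \left(0 + \frac{Q}{2}\right) Q = \frac{Q}{2} Q = \frac{Q^{2}}{2}$)
$\frac{3315 - 2396}{\left(20653 - 22902\right) + H{\left(T,-111 \right)}} = \frac{3315 - 2396}{\left(20653 - 22902\right) + \frac{\left(-111\right)^{2}}{2}} = \frac{919}{\left(20653 - 22902\right) + \frac{1}{2} \cdot 12321} = \frac{919}{-2249 + \frac{12321}{2}} = \frac{919}{\frac{7823}{2}} = 919 \cdot \frac{2}{7823} = \frac{1838}{7823}$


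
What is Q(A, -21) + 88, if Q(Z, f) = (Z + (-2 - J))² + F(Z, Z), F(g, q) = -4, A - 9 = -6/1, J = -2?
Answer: 93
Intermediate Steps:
A = 3 (A = 9 - 6/1 = 9 - 6*1 = 9 - 6 = 3)
Q(Z, f) = -4 + Z² (Q(Z, f) = (Z + (-2 - 1*(-2)))² - 4 = (Z + (-2 + 2))² - 4 = (Z + 0)² - 4 = Z² - 4 = -4 + Z²)
Q(A, -21) + 88 = (-4 + 3²) + 88 = (-4 + 9) + 88 = 5 + 88 = 93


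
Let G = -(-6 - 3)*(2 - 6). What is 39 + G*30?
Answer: -1041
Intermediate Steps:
G = -36 (G = -(-9)*(-4) = -1*36 = -36)
39 + G*30 = 39 - 36*30 = 39 - 1080 = -1041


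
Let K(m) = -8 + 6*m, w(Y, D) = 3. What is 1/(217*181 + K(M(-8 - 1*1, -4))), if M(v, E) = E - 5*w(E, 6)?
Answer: 1/39155 ≈ 2.5540e-5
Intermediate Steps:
M(v, E) = -15 + E (M(v, E) = E - 5*3 = E - 15 = -15 + E)
1/(217*181 + K(M(-8 - 1*1, -4))) = 1/(217*181 + (-8 + 6*(-15 - 4))) = 1/(39277 + (-8 + 6*(-19))) = 1/(39277 + (-8 - 114)) = 1/(39277 - 122) = 1/39155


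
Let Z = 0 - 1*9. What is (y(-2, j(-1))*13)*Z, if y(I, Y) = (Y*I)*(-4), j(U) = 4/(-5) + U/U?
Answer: -936/5 ≈ -187.20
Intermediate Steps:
Z = -9 (Z = 0 - 9 = -9)
j(U) = ⅕ (j(U) = 4*(-⅕) + 1 = -⅘ + 1 = ⅕)
y(I, Y) = -4*I*Y (y(I, Y) = (I*Y)*(-4) = -4*I*Y)
(y(-2, j(-1))*13)*Z = (-4*(-2)*⅕*13)*(-9) = ((8/5)*13)*(-9) = (104/5)*(-9) = -936/5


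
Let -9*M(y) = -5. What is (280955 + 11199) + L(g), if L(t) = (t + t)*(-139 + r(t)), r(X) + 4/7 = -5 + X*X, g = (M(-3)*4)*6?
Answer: 55384466/189 ≈ 2.9304e+5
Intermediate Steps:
M(y) = 5/9 (M(y) = -⅑*(-5) = 5/9)
g = 40/3 (g = ((5/9)*4)*6 = (20/9)*6 = 40/3 ≈ 13.333)
r(X) = -39/7 + X² (r(X) = -4/7 + (-5 + X*X) = -4/7 + (-5 + X²) = -39/7 + X²)
L(t) = 2*t*(-1012/7 + t²) (L(t) = (t + t)*(-139 + (-39/7 + t²)) = (2*t)*(-1012/7 + t²) = 2*t*(-1012/7 + t²))
(280955 + 11199) + L(g) = (280955 + 11199) + 2*(40/3)*(-1012/7 + (40/3)²) = 292154 + 2*(40/3)*(-1012/7 + 1600/9) = 292154 + 2*(40/3)*(2092/63) = 292154 + 167360/189 = 55384466/189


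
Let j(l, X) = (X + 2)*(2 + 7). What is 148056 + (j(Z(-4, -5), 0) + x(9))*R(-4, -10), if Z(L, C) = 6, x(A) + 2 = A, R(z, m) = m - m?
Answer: 148056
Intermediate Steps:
R(z, m) = 0
x(A) = -2 + A
j(l, X) = 18 + 9*X (j(l, X) = (2 + X)*9 = 18 + 9*X)
148056 + (j(Z(-4, -5), 0) + x(9))*R(-4, -10) = 148056 + ((18 + 9*0) + (-2 + 9))*0 = 148056 + ((18 + 0) + 7)*0 = 148056 + (18 + 7)*0 = 148056 + 25*0 = 148056 + 0 = 148056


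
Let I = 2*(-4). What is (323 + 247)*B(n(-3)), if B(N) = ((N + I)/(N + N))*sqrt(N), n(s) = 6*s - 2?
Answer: 798*I*sqrt(5) ≈ 1784.4*I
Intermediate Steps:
I = -8
n(s) = -2 + 6*s
B(N) = (-8 + N)/(2*sqrt(N)) (B(N) = ((N - 8)/(N + N))*sqrt(N) = ((-8 + N)/((2*N)))*sqrt(N) = ((-8 + N)*(1/(2*N)))*sqrt(N) = ((-8 + N)/(2*N))*sqrt(N) = (-8 + N)/(2*sqrt(N)))
(323 + 247)*B(n(-3)) = (323 + 247)*((-8 + (-2 + 6*(-3)))/(2*sqrt(-2 + 6*(-3)))) = 570*((-8 + (-2 - 18))/(2*sqrt(-2 - 18))) = 570*((-8 - 20)/(2*sqrt(-20))) = 570*((1/2)*(-I*sqrt(5)/10)*(-28)) = 570*(7*I*sqrt(5)/5) = 798*I*sqrt(5)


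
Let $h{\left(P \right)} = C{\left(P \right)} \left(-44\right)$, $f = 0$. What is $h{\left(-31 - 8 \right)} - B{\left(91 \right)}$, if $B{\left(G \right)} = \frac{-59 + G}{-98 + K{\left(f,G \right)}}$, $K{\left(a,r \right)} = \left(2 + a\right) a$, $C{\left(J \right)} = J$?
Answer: $\frac{84100}{49} \approx 1716.3$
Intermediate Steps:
$K{\left(a,r \right)} = a \left(2 + a\right)$
$B{\left(G \right)} = \frac{59}{98} - \frac{G}{98}$ ($B{\left(G \right)} = \frac{-59 + G}{-98 + 0 \left(2 + 0\right)} = \frac{-59 + G}{-98 + 0 \cdot 2} = \frac{-59 + G}{-98 + 0} = \frac{-59 + G}{-98} = \left(-59 + G\right) \left(- \frac{1}{98}\right) = \frac{59}{98} - \frac{G}{98}$)
$h{\left(P \right)} = - 44 P$ ($h{\left(P \right)} = P \left(-44\right) = - 44 P$)
$h{\left(-31 - 8 \right)} - B{\left(91 \right)} = - 44 \left(-31 - 8\right) - \left(\frac{59}{98} - \frac{13}{14}\right) = \left(-44\right) \left(-39\right) - - \frac{16}{49} = 1716 + \frac{16}{49} = \frac{84100}{49}$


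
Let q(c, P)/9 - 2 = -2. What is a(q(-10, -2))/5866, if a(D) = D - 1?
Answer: -1/5866 ≈ -0.00017047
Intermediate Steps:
q(c, P) = 0 (q(c, P) = 18 + 9*(-2) = 18 - 18 = 0)
a(D) = -1 + D
a(q(-10, -2))/5866 = (-1 + 0)/5866 = -1*1/5866 = -1/5866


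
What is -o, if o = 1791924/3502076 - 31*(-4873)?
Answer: -132258974678/875519 ≈ -1.5106e+5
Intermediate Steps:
o = 132258974678/875519 (o = 1791924*(1/3502076) + 151063 = 447981/875519 + 151063 = 132258974678/875519 ≈ 1.5106e+5)
-o = -1*132258974678/875519 = -132258974678/875519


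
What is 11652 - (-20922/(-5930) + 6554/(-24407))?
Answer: 842981540243/72366755 ≈ 11649.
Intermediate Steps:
11652 - (-20922/(-5930) + 6554/(-24407)) = 11652 - (-20922*(-1/5930) + 6554*(-1/24407)) = 11652 - (10461/2965 - 6554/24407) = 11652 - 1*235889017/72366755 = 11652 - 235889017/72366755 = 842981540243/72366755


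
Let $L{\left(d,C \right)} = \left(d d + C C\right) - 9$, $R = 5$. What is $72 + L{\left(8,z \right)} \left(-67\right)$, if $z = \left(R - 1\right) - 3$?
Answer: $-3680$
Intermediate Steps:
$z = 1$ ($z = \left(5 - 1\right) - 3 = 4 - 3 = 1$)
$L{\left(d,C \right)} = -9 + C^{2} + d^{2}$ ($L{\left(d,C \right)} = \left(d^{2} + C^{2}\right) - 9 = \left(C^{2} + d^{2}\right) - 9 = -9 + C^{2} + d^{2}$)
$72 + L{\left(8,z \right)} \left(-67\right) = 72 + \left(-9 + 1^{2} + 8^{2}\right) \left(-67\right) = 72 + \left(-9 + 1 + 64\right) \left(-67\right) = 72 + 56 \left(-67\right) = 72 - 3752 = -3680$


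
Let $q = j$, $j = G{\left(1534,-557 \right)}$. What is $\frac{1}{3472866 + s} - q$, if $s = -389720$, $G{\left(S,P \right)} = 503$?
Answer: $- \frac{1550822437}{3083146} \approx -503.0$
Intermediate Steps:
$j = 503$
$q = 503$
$\frac{1}{3472866 + s} - q = \frac{1}{3472866 - 389720} - 503 = \frac{1}{3083146} - 503 = - \frac{1550822437}{3083146}$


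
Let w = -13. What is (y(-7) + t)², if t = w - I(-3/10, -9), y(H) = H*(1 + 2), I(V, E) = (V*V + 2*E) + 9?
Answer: 6295081/10000 ≈ 629.51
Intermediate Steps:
I(V, E) = 9 + V² + 2*E (I(V, E) = (V² + 2*E) + 9 = 9 + V² + 2*E)
y(H) = 3*H (y(H) = H*3 = 3*H)
t = -409/100 (t = -13 - (9 + (-3/10)² + 2*(-9)) = -13 - (9 + (-3*⅒)² - 18) = -13 - (9 + (-3/10)² - 18) = -13 - (9 + 9/100 - 18) = -13 - 1*(-891/100) = -13 + 891/100 = -409/100 ≈ -4.0900)
(y(-7) + t)² = (3*(-7) - 409/100)² = (-21 - 409/100)² = (-2509/100)² = 6295081/10000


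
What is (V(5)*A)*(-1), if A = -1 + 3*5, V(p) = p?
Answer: -70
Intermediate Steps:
A = 14 (A = -1 + 15 = 14)
(V(5)*A)*(-1) = (5*14)*(-1) = 70*(-1) = -70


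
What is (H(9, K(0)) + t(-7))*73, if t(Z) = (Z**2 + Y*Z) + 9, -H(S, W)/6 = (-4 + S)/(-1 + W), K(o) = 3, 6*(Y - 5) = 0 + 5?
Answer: 949/6 ≈ 158.17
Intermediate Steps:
Y = 35/6 (Y = 5 + (0 + 5)/6 = 5 + (1/6)*5 = 5 + 5/6 = 35/6 ≈ 5.8333)
H(S, W) = -6*(-4 + S)/(-1 + W)
t(Z) = 9 + Z**2 + 35*Z/6 (t(Z) = (Z**2 + 35*Z/6) + 9 = 9 + Z**2 + 35*Z/6)
(H(9, K(0)) + t(-7))*73 = (6*(4 - 1*9)/(-1 + 3) + (9 + (-7)**2 + (35/6)*(-7)))*73 = (6*(4 - 9)/2 + (9 + 49 - 245/6))*73 = (6*(1/2)*(-5) + 103/6)*73 = (-15 + 103/6)*73 = (13/6)*73 = 949/6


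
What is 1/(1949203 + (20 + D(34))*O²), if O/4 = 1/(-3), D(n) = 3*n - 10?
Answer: 9/17544619 ≈ 5.1298e-7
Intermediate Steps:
D(n) = -10 + 3*n
O = -4/3 (O = 4/(-3) = 4*(-⅓) = -4/3 ≈ -1.3333)
1/(1949203 + (20 + D(34))*O²) = 1/(1949203 + (20 + (-10 + 3*34))*(-4/3)²) = 1/(1949203 + (20 + (-10 + 102))*(16/9)) = 1/(1949203 + (20 + 92)*(16/9)) = 1/(1949203 + 112*(16/9)) = 1/(1949203 + 1792/9) = 1/(17544619/9) = 9/17544619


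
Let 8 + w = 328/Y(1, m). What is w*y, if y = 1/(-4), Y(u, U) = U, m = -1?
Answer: 84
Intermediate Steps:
y = -1/4 ≈ -0.25000
w = -336 (w = -8 + 328/(-1) = -8 + 328*(-1) = -8 - 328 = -336)
w*y = -336*(-1/4) = 84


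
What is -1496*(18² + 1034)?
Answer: -2031568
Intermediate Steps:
-1496*(18² + 1034) = -1496*(324 + 1034) = -1496*1358 = -2031568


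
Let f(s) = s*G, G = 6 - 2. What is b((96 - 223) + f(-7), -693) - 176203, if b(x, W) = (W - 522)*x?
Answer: 12122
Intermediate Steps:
G = 4
f(s) = 4*s (f(s) = s*4 = 4*s)
b(x, W) = x*(-522 + W) (b(x, W) = (-522 + W)*x = x*(-522 + W))
b((96 - 223) + f(-7), -693) - 176203 = ((96 - 223) + 4*(-7))*(-522 - 693) - 176203 = (-127 - 28)*(-1215) - 176203 = -155*(-1215) - 176203 = 188325 - 176203 = 12122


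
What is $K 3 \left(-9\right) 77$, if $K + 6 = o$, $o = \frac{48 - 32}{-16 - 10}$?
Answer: $\frac{178794}{13} \approx 13753.0$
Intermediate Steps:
$o = - \frac{8}{13}$ ($o = \frac{16}{-26} = 16 \left(- \frac{1}{26}\right) = - \frac{8}{13} \approx -0.61539$)
$K = - \frac{86}{13}$ ($K = -6 - \frac{8}{13} = - \frac{86}{13} \approx -6.6154$)
$K 3 \left(-9\right) 77 = - \frac{86 \cdot 3 \left(-9\right)}{13} \cdot 77 = \left(- \frac{86}{13}\right) \left(-27\right) 77 = \frac{2322}{13} \cdot 77 = \frac{178794}{13}$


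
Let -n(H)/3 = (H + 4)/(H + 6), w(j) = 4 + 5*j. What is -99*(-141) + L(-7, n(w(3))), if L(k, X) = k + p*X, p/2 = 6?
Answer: 347972/25 ≈ 13919.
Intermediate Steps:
p = 12 (p = 2*6 = 12)
n(H) = -3*(4 + H)/(6 + H) (n(H) = -3*(H + 4)/(H + 6) = -3*(4 + H)/(6 + H))
L(k, X) = k + 12*X
-99*(-141) + L(-7, n(w(3))) = -99*(-141) + (-7 + 12*(3*(-4 - (4 + 5*3))/(6 + (4 + 5*3)))) = 13959 + (-7 + 12*(3*(-4 - (4 + 15))/(6 + (4 + 15)))) = 13959 + (-7 + 12*(3*(-4 - 1*19)/(6 + 19))) = 13959 + (-7 + 12*(3*(-4 - 19)/25)) = 13959 + (-7 + 12*(3*(1/25)*(-23))) = 13959 + (-7 + 12*(-69/25)) = 13959 + (-7 - 828/25) = 13959 - 1003/25 = 347972/25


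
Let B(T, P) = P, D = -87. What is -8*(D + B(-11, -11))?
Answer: 784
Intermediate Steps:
-8*(D + B(-11, -11)) = -8*(-87 - 11) = -8*(-98) = 784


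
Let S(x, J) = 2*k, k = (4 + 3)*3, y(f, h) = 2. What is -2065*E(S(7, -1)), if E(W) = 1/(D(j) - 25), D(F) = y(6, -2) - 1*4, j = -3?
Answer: 2065/27 ≈ 76.481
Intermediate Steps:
k = 21 (k = 7*3 = 21)
D(F) = -2 (D(F) = 2 - 1*4 = 2 - 4 = -2)
S(x, J) = 42 (S(x, J) = 2*21 = 42)
E(W) = -1/27 (E(W) = 1/(-2 - 25) = 1/(-27) = -1/27)
-2065*E(S(7, -1)) = -2065*(-1/27) = 2065/27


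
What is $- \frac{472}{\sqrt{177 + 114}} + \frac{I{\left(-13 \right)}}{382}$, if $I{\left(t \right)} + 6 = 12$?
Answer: $\frac{3}{191} - \frac{472 \sqrt{291}}{291} \approx -27.653$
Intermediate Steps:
$I{\left(t \right)} = 6$ ($I{\left(t \right)} = -6 + 12 = 6$)
$- \frac{472}{\sqrt{177 + 114}} + \frac{I{\left(-13 \right)}}{382} = - \frac{472}{\sqrt{177 + 114}} + \frac{6}{382} = - \frac{472}{\sqrt{291}} + 6 \cdot \frac{1}{382} = - 472 \frac{\sqrt{291}}{291} + \frac{3}{191} = - \frac{472 \sqrt{291}}{291} + \frac{3}{191} = \frac{3}{191} - \frac{472 \sqrt{291}}{291}$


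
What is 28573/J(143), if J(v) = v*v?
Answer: 28573/20449 ≈ 1.3973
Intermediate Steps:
J(v) = v²
28573/J(143) = 28573/(143²) = 28573/20449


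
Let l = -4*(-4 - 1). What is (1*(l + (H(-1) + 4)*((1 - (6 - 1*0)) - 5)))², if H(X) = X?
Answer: 100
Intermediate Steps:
l = 20 (l = -4*(-5) = 20)
(1*(l + (H(-1) + 4)*((1 - (6 - 1*0)) - 5)))² = (1*(20 + (-1 + 4)*((1 - (6 - 1*0)) - 5)))² = (1*(20 + 3*((1 - (6 + 0)) - 5)))² = (1*(20 + 3*((1 - 1*6) - 5)))² = (1*(20 + 3*((1 - 6) - 5)))² = (1*(20 + 3*(-5 - 5)))² = (1*(20 + 3*(-10)))² = (1*(20 - 30))² = (1*(-10))² = (-10)² = 100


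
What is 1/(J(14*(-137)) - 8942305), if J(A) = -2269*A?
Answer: -1/4590363 ≈ -2.1785e-7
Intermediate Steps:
1/(J(14*(-137)) - 8942305) = 1/(-31766*(-137) - 8942305) = 1/(-2269*(-1918) - 8942305) = 1/(4351942 - 8942305) = 1/(-4590363) = -1/4590363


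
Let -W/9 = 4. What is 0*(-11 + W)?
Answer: 0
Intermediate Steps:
W = -36 (W = -9*4 = -36)
0*(-11 + W) = 0*(-11 - 36) = 0*(-47) = 0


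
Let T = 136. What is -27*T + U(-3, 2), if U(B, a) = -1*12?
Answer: -3684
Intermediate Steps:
U(B, a) = -12
-27*T + U(-3, 2) = -27*136 - 12 = -3672 - 12 = -3684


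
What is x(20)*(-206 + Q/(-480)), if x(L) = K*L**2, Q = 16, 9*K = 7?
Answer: -1730680/27 ≈ -64099.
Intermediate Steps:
K = 7/9 (K = (1/9)*7 = 7/9 ≈ 0.77778)
x(L) = 7*L**2/9
x(20)*(-206 + Q/(-480)) = ((7/9)*20**2)*(-206 + 16/(-480)) = ((7/9)*400)*(-206 + 16*(-1/480)) = 2800*(-206 - 1/30)/9 = (2800/9)*(-6181/30) = -1730680/27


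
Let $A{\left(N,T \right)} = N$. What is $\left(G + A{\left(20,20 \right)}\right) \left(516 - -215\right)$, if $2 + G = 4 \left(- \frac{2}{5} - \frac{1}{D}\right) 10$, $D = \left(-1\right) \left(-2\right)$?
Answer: $-13158$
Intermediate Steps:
$D = 2$
$G = -38$ ($G = -2 + 4 \left(- \frac{2}{5} - \frac{1}{2}\right) 10 = -2 + 4 \left(- \frac{9}{10}\right) 10 = -2 - 36 = -38$)
$\left(G + A{\left(20,20 \right)}\right) \left(516 - -215\right) = \left(-38 + 20\right) \left(516 - -215\right) = - 18 \left(516 + 215\right) = \left(-18\right) 731 = -13158$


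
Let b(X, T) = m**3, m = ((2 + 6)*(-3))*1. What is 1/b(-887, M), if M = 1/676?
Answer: -1/13824 ≈ -7.2338e-5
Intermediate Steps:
M = 1/676 ≈ 0.0014793
m = -24 (m = (8*(-3))*1 = -24*1 = -24)
b(X, T) = -13824 (b(X, T) = (-24)**3 = -13824)
1/b(-887, M) = 1/(-13824) = -1/13824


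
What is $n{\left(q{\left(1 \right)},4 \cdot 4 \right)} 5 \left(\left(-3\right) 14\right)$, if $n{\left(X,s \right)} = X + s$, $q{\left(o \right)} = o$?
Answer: $-3570$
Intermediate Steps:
$n{\left(q{\left(1 \right)},4 \cdot 4 \right)} 5 \left(\left(-3\right) 14\right) = \left(1 + 4 \cdot 4\right) 5 \left(\left(-3\right) 14\right) = \left(1 + 16\right) 5 \left(-42\right) = 17 \cdot 5 \left(-42\right) = 85 \left(-42\right) = -3570$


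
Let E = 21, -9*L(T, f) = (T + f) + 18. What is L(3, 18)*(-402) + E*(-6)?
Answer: 1616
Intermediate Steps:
L(T, f) = -2 - T/9 - f/9 (L(T, f) = -((T + f) + 18)/9 = -(18 + T + f)/9 = -2 - T/9 - f/9)
L(3, 18)*(-402) + E*(-6) = (-2 - ⅑*3 - ⅑*18)*(-402) + 21*(-6) = (-2 - ⅓ - 2)*(-402) - 126 = -13/3*(-402) - 126 = 1742 - 126 = 1616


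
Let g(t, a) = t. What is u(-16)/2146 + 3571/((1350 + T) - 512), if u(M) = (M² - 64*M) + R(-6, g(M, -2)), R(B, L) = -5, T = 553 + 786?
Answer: 10439041/4671842 ≈ 2.2345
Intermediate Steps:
T = 1339
u(M) = -5 + M² - 64*M (u(M) = (M² - 64*M) - 5 = -5 + M² - 64*M)
u(-16)/2146 + 3571/((1350 + T) - 512) = (-5 + (-16)² - 64*(-16))/2146 + 3571/((1350 + 1339) - 512) = (-5 + 256 + 1024)*(1/2146) + 3571/(2689 - 512) = 1275*(1/2146) + 3571/2177 = 1275/2146 + 3571*(1/2177) = 1275/2146 + 3571/2177 = 10439041/4671842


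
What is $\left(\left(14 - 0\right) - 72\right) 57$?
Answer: $-3306$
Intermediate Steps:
$\left(\left(14 - 0\right) - 72\right) 57 = \left(\left(14 + 0\right) - 72\right) 57 = \left(14 - 72\right) 57 = \left(-58\right) 57 = -3306$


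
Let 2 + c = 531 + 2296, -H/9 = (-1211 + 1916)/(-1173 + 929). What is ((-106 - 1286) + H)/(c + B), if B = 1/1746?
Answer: -290973519/601759022 ≈ -0.48354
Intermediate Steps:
B = 1/1746 ≈ 0.00057274
H = 6345/244 (H = -9*(-1211 + 1916)/(-1173 + 929) = -6345/(-244) = -6345*(-1)/244 = -9*(-705/244) = 6345/244 ≈ 26.004)
c = 2825 (c = -2 + (531 + 2296) = -2 + 2827 = 2825)
((-106 - 1286) + H)/(c + B) = ((-106 - 1286) + 6345/244)/(2825 + 1/1746) = (-1392 + 6345/244)/(4932451/1746) = -333303/244*1746/4932451 = -290973519/601759022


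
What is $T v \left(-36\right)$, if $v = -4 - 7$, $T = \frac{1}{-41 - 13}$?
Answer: $- \frac{22}{3} \approx -7.3333$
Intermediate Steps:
$T = - \frac{1}{54}$ ($T = \frac{1}{-54} = - \frac{1}{54} \approx -0.018519$)
$v = -11$
$T v \left(-36\right) = \left(- \frac{1}{54}\right) \left(-11\right) \left(-36\right) = \frac{11}{54} \left(-36\right) = - \frac{22}{3}$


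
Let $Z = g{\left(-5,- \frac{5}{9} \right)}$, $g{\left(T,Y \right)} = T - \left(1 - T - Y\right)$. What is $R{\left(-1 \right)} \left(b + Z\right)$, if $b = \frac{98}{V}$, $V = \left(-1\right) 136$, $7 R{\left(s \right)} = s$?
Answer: $\frac{7513}{4284} \approx 1.7537$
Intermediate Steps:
$R{\left(s \right)} = \frac{s}{7}$
$V = -136$
$b = - \frac{49}{68}$ ($b = \frac{98}{-136} = 98 \left(- \frac{1}{136}\right) = - \frac{49}{68} \approx -0.72059$)
$g{\left(T,Y \right)} = -1 + Y + 2 T$ ($g{\left(T,Y \right)} = T + \left(-1 + T + Y\right) = -1 + Y + 2 T$)
$Z = - \frac{104}{9}$ ($Z = -1 - \frac{5}{9} + 2 \left(-5\right) = -1 - \frac{5}{9} - 10 = - \frac{104}{9} \approx -11.556$)
$R{\left(-1 \right)} \left(b + Z\right) = \frac{1}{7} \left(-1\right) \left(- \frac{49}{68} - \frac{104}{9}\right) = \left(- \frac{1}{7}\right) \left(- \frac{7513}{612}\right) = \frac{7513}{4284}$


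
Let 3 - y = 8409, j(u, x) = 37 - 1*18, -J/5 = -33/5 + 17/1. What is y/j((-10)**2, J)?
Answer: -8406/19 ≈ -442.42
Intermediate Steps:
J = -52 (J = -5*(-33/5 + 17/1) = -5*(-33*1/5 + 17*1) = -5*(-33/5 + 17) = -5*52/5 = -52)
j(u, x) = 19 (j(u, x) = 37 - 18 = 19)
y = -8406 (y = 3 - 1*8409 = 3 - 8409 = -8406)
y/j((-10)**2, J) = -8406/19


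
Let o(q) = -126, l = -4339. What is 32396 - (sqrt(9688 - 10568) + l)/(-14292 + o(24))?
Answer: 467081189/14418 + 2*I*sqrt(55)/7209 ≈ 32396.0 + 0.0020575*I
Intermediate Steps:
32396 - (sqrt(9688 - 10568) + l)/(-14292 + o(24)) = 32396 - (sqrt(9688 - 10568) - 4339)/(-14292 - 126) = 32396 - (sqrt(-880) - 4339)/(-14418) = 32396 - (4*I*sqrt(55) - 4339)*(-1)/14418 = 32396 - (-4339 + 4*I*sqrt(55))*(-1)/14418 = 32396 - (4339/14418 - 2*I*sqrt(55)/7209) = 32396 + (-4339/14418 + 2*I*sqrt(55)/7209) = 467081189/14418 + 2*I*sqrt(55)/7209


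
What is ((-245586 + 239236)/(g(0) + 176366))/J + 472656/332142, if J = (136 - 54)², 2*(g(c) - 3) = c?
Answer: 46710256526053/32824075860346 ≈ 1.4230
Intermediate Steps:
g(c) = 3 + c/2
J = 6724 (J = 82² = 6724)
((-245586 + 239236)/(g(0) + 176366))/J + 472656/332142 = ((-245586 + 239236)/((3 + (½)*0) + 176366))/6724 + 472656/332142 = -6350/((3 + 0) + 176366)*(1/6724) + 472656*(1/332142) = -6350/(3 + 176366)*(1/6724) + 78776/55357 = -6350/176369*(1/6724) + 78776/55357 = -6350*1/176369*(1/6724) + 78776/55357 = -6350/176369*1/6724 + 78776/55357 = -3175/592952578 + 78776/55357 = 46710256526053/32824075860346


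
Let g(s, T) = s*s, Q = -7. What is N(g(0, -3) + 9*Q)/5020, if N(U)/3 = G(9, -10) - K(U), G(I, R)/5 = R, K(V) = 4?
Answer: -81/2510 ≈ -0.032271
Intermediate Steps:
G(I, R) = 5*R
g(s, T) = s²
N(U) = -162 (N(U) = 3*(5*(-10) - 1*4) = 3*(-50 - 4) = 3*(-54) = -162)
N(g(0, -3) + 9*Q)/5020 = -162/5020 = -162*1/5020 = -81/2510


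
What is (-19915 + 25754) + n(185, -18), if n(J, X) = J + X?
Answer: 6006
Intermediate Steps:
(-19915 + 25754) + n(185, -18) = (-19915 + 25754) + (185 - 18) = 5839 + 167 = 6006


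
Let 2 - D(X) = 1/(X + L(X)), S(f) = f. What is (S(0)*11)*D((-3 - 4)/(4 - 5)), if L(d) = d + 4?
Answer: 0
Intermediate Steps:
L(d) = 4 + d
D(X) = 2 - 1/(4 + 2*X) (D(X) = 2 - 1/(X + (4 + X)) = 2 - 1/(4 + 2*X))
(S(0)*11)*D((-3 - 4)/(4 - 5)) = (0*11)*((7 + 4*((-3 - 4)/(4 - 5)))/(2*(2 + (-3 - 4)/(4 - 5)))) = 0*((7 + 4*(-7/(-1)))/(2*(2 - 7/(-1)))) = 0*((7 + 4*(-7*(-1)))/(2*(2 - 7*(-1)))) = 0*((7 + 4*7)/(2*(2 + 7))) = 0*((½)*(7 + 28)/9) = 0*((½)*(⅑)*35) = 0*(35/18) = 0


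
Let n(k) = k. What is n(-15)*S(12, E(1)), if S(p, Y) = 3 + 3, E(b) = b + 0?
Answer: -90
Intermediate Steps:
E(b) = b
S(p, Y) = 6
n(-15)*S(12, E(1)) = -15*6 = -90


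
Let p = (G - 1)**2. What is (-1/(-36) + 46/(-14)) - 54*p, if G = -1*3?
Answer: -218549/252 ≈ -867.26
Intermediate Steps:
G = -3
p = 16 (p = (-3 - 1)**2 = (-4)**2 = 16)
(-1/(-36) + 46/(-14)) - 54*p = (-1/(-36) + 46/(-14)) - 54*16 = (-1*(-1/36) + 46*(-1/14)) - 864 = (1/36 - 23/7) - 864 = -821/252 - 864 = -218549/252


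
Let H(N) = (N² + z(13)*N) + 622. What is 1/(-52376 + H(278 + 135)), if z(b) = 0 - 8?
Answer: 1/115511 ≈ 8.6572e-6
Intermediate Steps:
z(b) = -8
H(N) = 622 + N² - 8*N (H(N) = (N² - 8*N) + 622 = 622 + N² - 8*N)
1/(-52376 + H(278 + 135)) = 1/(-52376 + (622 + (278 + 135)² - 8*(278 + 135))) = 1/(-52376 + (622 + 413² - 8*413)) = 1/(-52376 + (622 + 170569 - 3304)) = 1/(-52376 + 167887) = 1/115511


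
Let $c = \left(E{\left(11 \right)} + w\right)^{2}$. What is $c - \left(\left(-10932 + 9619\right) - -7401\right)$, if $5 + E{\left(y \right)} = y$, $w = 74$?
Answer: $312$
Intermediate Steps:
$E{\left(y \right)} = -5 + y$
$c = 6400$ ($c = \left(\left(-5 + 11\right) + 74\right)^{2} = \left(6 + 74\right)^{2} = 80^{2} = 6400$)
$c - \left(\left(-10932 + 9619\right) - -7401\right) = 6400 - \left(\left(-10932 + 9619\right) - -7401\right) = 6400 - \left(-1313 + 7401\right) = 6400 - 6088 = 312$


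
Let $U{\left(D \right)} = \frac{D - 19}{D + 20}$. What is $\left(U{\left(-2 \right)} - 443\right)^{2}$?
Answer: $\frac{7102225}{36} \approx 1.9728 \cdot 10^{5}$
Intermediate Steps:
$U{\left(D \right)} = \frac{-19 + D}{20 + D}$
$\left(U{\left(-2 \right)} - 443\right)^{2} = \left(\frac{-19 - 2}{20 - 2} - 443\right)^{2} = \left(\frac{1}{18} \left(-21\right) - 443\right)^{2} = \left(- \frac{7}{6} - 443\right)^{2} = \left(- \frac{2665}{6}\right)^{2} = \frac{7102225}{36}$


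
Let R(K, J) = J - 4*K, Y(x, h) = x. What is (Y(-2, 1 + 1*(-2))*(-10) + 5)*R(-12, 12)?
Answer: 1500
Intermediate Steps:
(Y(-2, 1 + 1*(-2))*(-10) + 5)*R(-12, 12) = (-2*(-10) + 5)*(12 - 4*(-12)) = (20 + 5)*(12 + 48) = 25*60 = 1500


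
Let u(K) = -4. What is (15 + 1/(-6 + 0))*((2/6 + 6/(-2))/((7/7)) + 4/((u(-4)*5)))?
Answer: -3827/90 ≈ -42.522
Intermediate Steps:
(15 + 1/(-6 + 0))*((2/6 + 6/(-2))/((7/7)) + 4/((u(-4)*5))) = (15 + 1/(-6 + 0))*((2/6 + 6/(-2))/((7/7)) + 4/((-4*5))) = (15 + 1/(-6))*((2*(⅙) + 6*(-½))/((7*(⅐))) + 4/(-20)) = (15 - ⅙)*((⅓ - 3)/1 + 4*(-1/20)) = 89*(-8/3*1 - ⅕)/6 = 89*(-8/3 - ⅕)/6 = (89/6)*(-43/15) = -3827/90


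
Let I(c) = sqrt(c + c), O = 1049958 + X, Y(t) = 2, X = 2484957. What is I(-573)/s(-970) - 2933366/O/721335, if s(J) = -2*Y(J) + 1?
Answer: -2933366/2549857911525 - I*sqrt(1146)/3 ≈ -1.1504e-6 - 11.284*I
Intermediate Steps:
O = 3534915 (O = 1049958 + 2484957 = 3534915)
s(J) = -3 (s(J) = -2*2 + 1 = -4 + 1 = -3)
I(c) = sqrt(2)*sqrt(c) (I(c) = sqrt(2*c) = sqrt(2)*sqrt(c))
I(-573)/s(-970) - 2933366/O/721335 = (sqrt(2)*sqrt(-573))/(-3) - 2933366/3534915/721335 = (sqrt(2)*(I*sqrt(573)))*(-1/3) - 2933366*1/3534915*(1/721335) = (I*sqrt(1146))*(-1/3) - 2933366/3534915*1/721335 = -I*sqrt(1146)/3 - 2933366/2549857911525 = -2933366/2549857911525 - I*sqrt(1146)/3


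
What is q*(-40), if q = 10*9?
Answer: -3600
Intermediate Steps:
q = 90
q*(-40) = 90*(-40) = -3600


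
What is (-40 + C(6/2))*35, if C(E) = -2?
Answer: -1470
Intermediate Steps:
(-40 + C(6/2))*35 = (-40 - 2)*35 = -42*35 = -1470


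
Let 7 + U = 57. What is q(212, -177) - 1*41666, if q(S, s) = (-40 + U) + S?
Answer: -41444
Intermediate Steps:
U = 50 (U = -7 + 57 = 50)
q(S, s) = 10 + S (q(S, s) = (-40 + 50) + S = 10 + S)
q(212, -177) - 1*41666 = (10 + 212) - 1*41666 = 222 - 41666 = -41444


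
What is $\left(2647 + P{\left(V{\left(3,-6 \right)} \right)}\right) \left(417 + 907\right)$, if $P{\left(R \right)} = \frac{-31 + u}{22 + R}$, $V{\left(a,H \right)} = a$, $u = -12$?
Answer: $\frac{87558768}{25} \approx 3.5024 \cdot 10^{6}$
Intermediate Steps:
$P{\left(R \right)} = - \frac{43}{22 + R}$ ($P{\left(R \right)} = \frac{-31 - 12}{22 + R} = - \frac{43}{22 + R}$)
$\left(2647 + P{\left(V{\left(3,-6 \right)} \right)}\right) \left(417 + 907\right) = \left(2647 - \frac{43}{22 + 3}\right) \left(417 + 907\right) = \left(2647 - \frac{43}{25}\right) 1324 = \frac{66132}{25} \cdot 1324 = \frac{87558768}{25}$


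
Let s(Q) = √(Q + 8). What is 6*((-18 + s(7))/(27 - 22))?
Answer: -108/5 + 6*√15/5 ≈ -16.952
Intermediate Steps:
s(Q) = √(8 + Q)
6*((-18 + s(7))/(27 - 22)) = 6*((-18 + √(8 + 7))/(27 - 22)) = 6*((-18 + √15)/5) = 6*((-18 + √15)*(⅕)) = 6*(-18/5 + √15/5) = -108/5 + 6*√15/5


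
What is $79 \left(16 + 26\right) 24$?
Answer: $79632$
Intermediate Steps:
$79 \left(16 + 26\right) 24 = 79 \cdot 42 \cdot 24 = 79 \cdot 1008 = 79632$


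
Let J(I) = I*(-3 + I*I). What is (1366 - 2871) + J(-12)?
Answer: -3197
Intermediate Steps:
J(I) = I*(-3 + I²)
(1366 - 2871) + J(-12) = (1366 - 2871) - 12*(-3 + (-12)²) = -1505 - 12*(-3 + 144) = -1505 - 12*141 = -1505 - 1692 = -3197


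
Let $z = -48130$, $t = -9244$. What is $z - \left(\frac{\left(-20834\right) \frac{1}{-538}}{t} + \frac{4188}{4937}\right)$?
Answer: $- \frac{590879363189999}{12276521932} \approx -48131.0$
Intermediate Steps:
$z - \left(\frac{\left(-20834\right) \frac{1}{-538}}{t} + \frac{4188}{4937}\right) = -48130 - \left(\frac{\left(-20834\right) \frac{1}{-538}}{-9244} + \frac{4188}{4937}\right) = -48130 - \left(\left(-20834\right) \left(- \frac{1}{538}\right) \left(- \frac{1}{9244}\right) + 4188 \cdot \frac{1}{4937}\right) = -48130 - \left(\frac{10417}{269} \left(- \frac{1}{9244}\right) + \frac{4188}{4937}\right) = -48130 - \left(- \frac{10417}{2486636} + \frac{4188}{4937}\right) = -48130 - \frac{10362602839}{12276521932} = - \frac{590879363189999}{12276521932}$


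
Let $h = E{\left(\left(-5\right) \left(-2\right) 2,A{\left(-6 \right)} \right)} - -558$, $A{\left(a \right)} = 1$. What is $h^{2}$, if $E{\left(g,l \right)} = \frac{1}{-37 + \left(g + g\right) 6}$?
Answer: $\frac{12831225625}{41209} \approx 3.1137 \cdot 10^{5}$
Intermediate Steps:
$E{\left(g,l \right)} = \frac{1}{-37 + 12 g}$ ($E{\left(g,l \right)} = \frac{1}{-37 + 2 g 6} = \frac{1}{-37 + 12 g}$)
$h = \frac{113275}{203}$ ($h = \frac{1}{-37 + 12 \left(-5\right) \left(-2\right) 2} - -558 = \frac{1}{-37 + 12 \cdot 10 \cdot 2} + 558 = \frac{1}{-37 + 12 \cdot 20} + 558 = \frac{1}{-37 + 240} + 558 = \frac{1}{203} + 558 = \frac{113275}{203} \approx 558.0$)
$h^{2} = \left(\frac{113275}{203}\right)^{2} = \frac{12831225625}{41209}$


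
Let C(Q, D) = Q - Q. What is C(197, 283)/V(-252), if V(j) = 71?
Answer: 0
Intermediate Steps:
C(Q, D) = 0
C(197, 283)/V(-252) = 0/71 = 0*(1/71) = 0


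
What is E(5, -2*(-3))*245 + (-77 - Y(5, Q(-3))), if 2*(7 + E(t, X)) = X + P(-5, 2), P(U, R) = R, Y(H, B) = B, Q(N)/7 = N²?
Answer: -875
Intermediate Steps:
Q(N) = 7*N²
E(t, X) = -6 + X/2 (E(t, X) = -7 + (X + 2)/2 = -7 + (2 + X)/2 = -7 + (1 + X/2) = -6 + X/2)
E(5, -2*(-3))*245 + (-77 - Y(5, Q(-3))) = (-6 + (-2*(-3))/2)*245 + (-77 - 7*(-3)²) = (-6 + (½)*6)*245 + (-77 - 7*9) = (-6 + 3)*245 + (-77 - 1*63) = -3*245 + (-77 - 63) = -735 - 140 = -875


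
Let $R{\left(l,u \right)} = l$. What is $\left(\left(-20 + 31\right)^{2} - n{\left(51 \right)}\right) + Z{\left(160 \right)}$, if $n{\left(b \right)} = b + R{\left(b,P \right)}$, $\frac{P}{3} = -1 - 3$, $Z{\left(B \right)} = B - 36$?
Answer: $143$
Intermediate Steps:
$Z{\left(B \right)} = -36 + B$
$P = -12$ ($P = 3 \left(-1 - 3\right) = 3 \left(-4\right) = -12$)
$n{\left(b \right)} = 2 b$ ($n{\left(b \right)} = b + b = 2 b$)
$\left(\left(-20 + 31\right)^{2} - n{\left(51 \right)}\right) + Z{\left(160 \right)} = \left(\left(-20 + 31\right)^{2} - 2 \cdot 51\right) + \left(-36 + 160\right) = \left(11^{2} - 102\right) + 124 = \left(121 - 102\right) + 124 = 19 + 124 = 143$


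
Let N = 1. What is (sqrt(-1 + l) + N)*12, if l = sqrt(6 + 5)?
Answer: 12 + 12*sqrt(-1 + sqrt(11)) ≈ 30.265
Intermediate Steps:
l = sqrt(11) ≈ 3.3166
(sqrt(-1 + l) + N)*12 = (sqrt(-1 + sqrt(11)) + 1)*12 = (1 + sqrt(-1 + sqrt(11)))*12 = 12 + 12*sqrt(-1 + sqrt(11))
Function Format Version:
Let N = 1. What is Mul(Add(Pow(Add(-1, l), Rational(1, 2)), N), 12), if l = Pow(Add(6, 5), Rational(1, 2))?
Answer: Add(12, Mul(12, Pow(Add(-1, Pow(11, Rational(1, 2))), Rational(1, 2)))) ≈ 30.265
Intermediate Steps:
l = Pow(11, Rational(1, 2)) ≈ 3.3166
Mul(Add(Pow(Add(-1, l), Rational(1, 2)), N), 12) = Mul(Add(Pow(Add(-1, Pow(11, Rational(1, 2))), Rational(1, 2)), 1), 12) = Mul(Add(1, Pow(Add(-1, Pow(11, Rational(1, 2))), Rational(1, 2))), 12) = Add(12, Mul(12, Pow(Add(-1, Pow(11, Rational(1, 2))), Rational(1, 2))))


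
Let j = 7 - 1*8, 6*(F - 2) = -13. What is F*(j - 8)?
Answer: 3/2 ≈ 1.5000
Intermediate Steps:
F = -1/6 (F = 2 + (1/6)*(-13) = 2 - 13/6 = -1/6 ≈ -0.16667)
j = -1 (j = 7 - 8 = -1)
F*(j - 8) = -(-1 - 8)/6 = -1/6*(-9) = 3/2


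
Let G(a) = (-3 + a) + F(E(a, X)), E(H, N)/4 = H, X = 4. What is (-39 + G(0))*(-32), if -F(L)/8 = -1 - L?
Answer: 1088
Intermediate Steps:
E(H, N) = 4*H
F(L) = 8 + 8*L (F(L) = -8*(-1 - L) = 8 + 8*L)
G(a) = 5 + 33*a (G(a) = (-3 + a) + (8 + 8*(4*a)) = (-3 + a) + (8 + 32*a) = 5 + 33*a)
(-39 + G(0))*(-32) = (-39 + (5 + 33*0))*(-32) = (-39 + (5 + 0))*(-32) = (-39 + 5)*(-32) = -34*(-32) = 1088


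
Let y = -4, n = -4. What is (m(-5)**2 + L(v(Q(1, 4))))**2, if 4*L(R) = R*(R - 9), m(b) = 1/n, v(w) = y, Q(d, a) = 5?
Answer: 43681/256 ≈ 170.63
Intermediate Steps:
v(w) = -4
m(b) = -1/4 (m(b) = 1/(-4) = -1/4)
L(R) = R*(-9 + R)/4 (L(R) = (R*(R - 9))/4 = (R*(-9 + R))/4 = R*(-9 + R)/4)
(m(-5)**2 + L(v(Q(1, 4))))**2 = ((-1/4)**2 + (1/4)*(-4)*(-9 - 4))**2 = (1/16 + (1/4)*(-4)*(-13))**2 = (1/16 + 13)**2 = (209/16)**2 = 43681/256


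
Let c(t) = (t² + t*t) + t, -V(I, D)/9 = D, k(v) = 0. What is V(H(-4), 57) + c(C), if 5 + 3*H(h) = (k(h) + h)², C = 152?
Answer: 45847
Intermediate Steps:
H(h) = -5/3 + h²/3 (H(h) = -5/3 + (0 + h)²/3 = -5/3 + h²/3)
V(I, D) = -9*D
c(t) = t + 2*t² (c(t) = (t² + t²) + t = 2*t² + t = t + 2*t²)
V(H(-4), 57) + c(C) = -9*57 + 152*(1 + 2*152) = -513 + 152*(1 + 304) = -513 + 152*305 = -513 + 46360 = 45847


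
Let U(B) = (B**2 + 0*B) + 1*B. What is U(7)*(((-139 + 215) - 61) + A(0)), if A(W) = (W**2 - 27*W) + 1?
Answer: 896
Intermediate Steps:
U(B) = B + B**2 (U(B) = (B**2 + 0) + B = B**2 + B = B + B**2)
A(W) = 1 + W**2 - 27*W
U(7)*(((-139 + 215) - 61) + A(0)) = (7*(1 + 7))*(((-139 + 215) - 61) + (1 + 0**2 - 27*0)) = (7*8)*((76 - 61) + (1 + 0 + 0)) = 56*(15 + 1) = 56*16 = 896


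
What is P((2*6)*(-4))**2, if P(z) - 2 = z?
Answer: 2116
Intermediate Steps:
P(z) = 2 + z
P((2*6)*(-4))**2 = (2 + (2*6)*(-4))**2 = (2 + 12*(-4))**2 = (2 - 48)**2 = (-46)**2 = 2116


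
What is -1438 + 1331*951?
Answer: 1264343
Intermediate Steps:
-1438 + 1331*951 = -1438 + 1265781 = 1264343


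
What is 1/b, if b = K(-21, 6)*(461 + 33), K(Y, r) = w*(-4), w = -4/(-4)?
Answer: -1/1976 ≈ -0.00050607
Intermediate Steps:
w = 1 (w = -4*(-¼) = 1)
K(Y, r) = -4 (K(Y, r) = 1*(-4) = -4)
b = -1976 (b = -4*(461 + 33) = -4*494 = -1976)
1/b = 1/(-1976) = -1/1976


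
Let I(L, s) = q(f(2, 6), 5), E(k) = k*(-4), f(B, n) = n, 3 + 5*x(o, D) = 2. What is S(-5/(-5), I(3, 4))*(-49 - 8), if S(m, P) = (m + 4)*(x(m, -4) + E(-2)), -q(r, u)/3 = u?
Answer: -2223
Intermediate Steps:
x(o, D) = -⅕ (x(o, D) = -⅗ + (⅕)*2 = -⅗ + ⅖ = -⅕)
E(k) = -4*k
q(r, u) = -3*u
I(L, s) = -15 (I(L, s) = -3*5 = -15)
S(m, P) = 156/5 + 39*m/5 (S(m, P) = (m + 4)*(-⅕ - 4*(-2)) = (4 + m)*(-⅕ + 8) = (4 + m)*(39/5) = 156/5 + 39*m/5)
S(-5/(-5), I(3, 4))*(-49 - 8) = (156/5 + 39*(-5/(-5))/5)*(-49 - 8) = (156/5 + 39*(-5*(-⅕))/5)*(-57) = (156/5 + (39/5)*1)*(-57) = (156/5 + 39/5)*(-57) = 39*(-57) = -2223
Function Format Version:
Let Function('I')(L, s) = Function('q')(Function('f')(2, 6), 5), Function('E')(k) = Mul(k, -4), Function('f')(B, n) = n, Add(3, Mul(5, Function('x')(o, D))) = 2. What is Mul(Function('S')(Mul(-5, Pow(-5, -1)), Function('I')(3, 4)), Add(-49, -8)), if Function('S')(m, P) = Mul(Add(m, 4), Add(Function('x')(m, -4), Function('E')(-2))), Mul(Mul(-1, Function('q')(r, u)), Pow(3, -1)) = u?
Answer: -2223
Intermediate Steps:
Function('x')(o, D) = Rational(-1, 5) (Function('x')(o, D) = Add(Rational(-3, 5), Mul(Rational(1, 5), 2)) = Add(Rational(-3, 5), Rational(2, 5)) = Rational(-1, 5))
Function('E')(k) = Mul(-4, k)
Function('q')(r, u) = Mul(-3, u)
Function('I')(L, s) = -15 (Function('I')(L, s) = Mul(-3, 5) = -15)
Function('S')(m, P) = Add(Rational(156, 5), Mul(Rational(39, 5), m)) (Function('S')(m, P) = Mul(Add(m, 4), Add(Rational(-1, 5), Mul(-4, -2))) = Mul(Add(4, m), Add(Rational(-1, 5), 8)) = Mul(Add(4, m), Rational(39, 5)) = Add(Rational(156, 5), Mul(Rational(39, 5), m)))
Mul(Function('S')(Mul(-5, Pow(-5, -1)), Function('I')(3, 4)), Add(-49, -8)) = Mul(Add(Rational(156, 5), Mul(Rational(39, 5), Mul(-5, Pow(-5, -1)))), Add(-49, -8)) = Mul(Add(Rational(156, 5), Mul(Rational(39, 5), Mul(-5, Rational(-1, 5)))), -57) = Mul(Add(Rational(156, 5), Mul(Rational(39, 5), 1)), -57) = Mul(Add(Rational(156, 5), Rational(39, 5)), -57) = Mul(39, -57) = -2223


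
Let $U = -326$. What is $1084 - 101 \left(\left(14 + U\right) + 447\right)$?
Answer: $-12551$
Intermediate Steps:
$1084 - 101 \left(\left(14 + U\right) + 447\right) = 1084 - 101 \left(\left(14 - 326\right) + 447\right) = 1084 - 101 \left(-312 + 447\right) = 1084 - 13635 = -12551$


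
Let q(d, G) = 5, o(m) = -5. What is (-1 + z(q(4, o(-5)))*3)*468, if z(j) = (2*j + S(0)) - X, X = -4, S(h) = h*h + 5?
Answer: 26208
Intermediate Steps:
S(h) = 5 + h**2 (S(h) = h**2 + 5 = 5 + h**2)
z(j) = 9 + 2*j (z(j) = (2*j + (5 + 0**2)) - 1*(-4) = (2*j + (5 + 0)) + 4 = (2*j + 5) + 4 = (5 + 2*j) + 4 = 9 + 2*j)
(-1 + z(q(4, o(-5)))*3)*468 = (-1 + (9 + 2*5)*3)*468 = (-1 + (9 + 10)*3)*468 = (-1 + 19*3)*468 = (-1 + 57)*468 = 56*468 = 26208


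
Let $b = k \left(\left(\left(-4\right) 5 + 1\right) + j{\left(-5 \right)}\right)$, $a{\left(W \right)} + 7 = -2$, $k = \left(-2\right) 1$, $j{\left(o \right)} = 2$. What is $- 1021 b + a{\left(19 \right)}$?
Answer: $-34723$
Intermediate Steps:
$k = -2$
$a{\left(W \right)} = -9$ ($a{\left(W \right)} = -7 - 2 = -9$)
$b = 34$ ($b = - 2 \left(\left(\left(-4\right) 5 + 1\right) + 2\right) = - 2 \left(\left(-20 + 1\right) + 2\right) = - 2 \left(-19 + 2\right) = \left(-2\right) \left(-17\right) = 34$)
$- 1021 b + a{\left(19 \right)} = \left(-1021\right) 34 - 9 = -34714 - 9 = -34723$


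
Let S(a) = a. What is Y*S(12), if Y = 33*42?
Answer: 16632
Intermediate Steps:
Y = 1386
Y*S(12) = 1386*12 = 16632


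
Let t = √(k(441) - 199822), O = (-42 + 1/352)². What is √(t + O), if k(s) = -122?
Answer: √(218537089 + 743424*I*√5554)/352 ≈ 42.328 + 5.282*I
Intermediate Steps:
O = 218537089/123904 (O = (-42 + 1/352)² = (-14783/352)² = 218537089/123904 ≈ 1763.8)
t = 6*I*√5554 (t = √(-122 - 199822) = √(-199944) = 6*I*√5554 ≈ 447.15*I)
√(t + O) = √(6*I*√5554 + 218537089/123904) = √(218537089/123904 + 6*I*√5554)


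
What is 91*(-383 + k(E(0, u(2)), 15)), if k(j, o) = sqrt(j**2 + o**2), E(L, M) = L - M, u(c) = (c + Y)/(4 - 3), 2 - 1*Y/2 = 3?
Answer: -33488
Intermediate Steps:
Y = -2 (Y = 4 - 2*3 = 4 - 6 = -2)
u(c) = -2 + c (u(c) = (c - 2)/(4 - 3) = (-2 + c)/1 = (-2 + c)*1 = -2 + c)
91*(-383 + k(E(0, u(2)), 15)) = 91*(-383 + sqrt((0 - (-2 + 2))**2 + 15**2)) = 91*(-383 + sqrt((0 - 1*0)**2 + 225)) = 91*(-383 + sqrt((0 + 0)**2 + 225)) = 91*(-383 + sqrt(0**2 + 225)) = 91*(-383 + sqrt(0 + 225)) = 91*(-383 + sqrt(225)) = 91*(-383 + 15) = 91*(-368) = -33488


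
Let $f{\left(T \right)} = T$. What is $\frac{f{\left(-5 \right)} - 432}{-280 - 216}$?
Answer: $\frac{437}{496} \approx 0.88105$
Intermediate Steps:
$\frac{f{\left(-5 \right)} - 432}{-280 - 216} = \frac{-5 - 432}{-280 - 216} = - \frac{437}{-496} = \left(-437\right) \left(- \frac{1}{496}\right) = \frac{437}{496}$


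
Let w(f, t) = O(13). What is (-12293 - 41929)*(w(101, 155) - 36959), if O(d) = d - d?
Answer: 2003990898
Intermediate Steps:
O(d) = 0
w(f, t) = 0
(-12293 - 41929)*(w(101, 155) - 36959) = (-12293 - 41929)*(0 - 36959) = -54222*(-36959) = 2003990898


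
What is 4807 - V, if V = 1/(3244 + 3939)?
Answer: 34528680/7183 ≈ 4807.0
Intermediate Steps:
V = 1/7183 ≈ 0.00013922
4807 - V = 4807 - 1*1/7183 = 4807 - 1/7183 = 34528680/7183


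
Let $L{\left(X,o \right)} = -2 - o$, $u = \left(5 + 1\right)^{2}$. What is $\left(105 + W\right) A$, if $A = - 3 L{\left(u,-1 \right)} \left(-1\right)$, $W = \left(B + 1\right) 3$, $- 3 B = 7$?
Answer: $-303$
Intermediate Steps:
$B = - \frac{7}{3}$ ($B = \left(- \frac{1}{3}\right) 7 = - \frac{7}{3} \approx -2.3333$)
$W = -4$ ($W = \left(- \frac{7}{3} + 1\right) 3 = \left(- \frac{4}{3}\right) 3 = -4$)
$u = 36$ ($u = 6^{2} = 36$)
$A = -3$ ($A = - 3 \left(-2 - -1\right) \left(-1\right) = - 3 \left(-2 + 1\right) \left(-1\right) = \left(-3\right) \left(-1\right) \left(-1\right) = 3 \left(-1\right) = -3$)
$\left(105 + W\right) A = \left(105 - 4\right) \left(-3\right) = 101 \left(-3\right) = -303$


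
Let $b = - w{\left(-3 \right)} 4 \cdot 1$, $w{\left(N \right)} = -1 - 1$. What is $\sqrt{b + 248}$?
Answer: $16$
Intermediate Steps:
$w{\left(N \right)} = -2$
$b = 8$ ($b = - \left(-2\right) 4 \cdot 1 = - \left(-2\right) 4 = \left(-1\right) \left(-8\right) = 8$)
$\sqrt{b + 248} = \sqrt{8 + 248} = \sqrt{256} = 16$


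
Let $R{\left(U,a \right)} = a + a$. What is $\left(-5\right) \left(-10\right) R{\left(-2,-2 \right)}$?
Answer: $-200$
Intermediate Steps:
$R{\left(U,a \right)} = 2 a$
$\left(-5\right) \left(-10\right) R{\left(-2,-2 \right)} = \left(-5\right) \left(-10\right) 2 \left(-2\right) = 50 \left(-4\right) = -200$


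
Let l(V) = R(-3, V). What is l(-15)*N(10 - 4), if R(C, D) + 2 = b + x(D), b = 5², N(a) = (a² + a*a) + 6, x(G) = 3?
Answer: 2028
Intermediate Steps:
N(a) = 6 + 2*a² (N(a) = (a² + a²) + 6 = 2*a² + 6 = 6 + 2*a²)
b = 25
R(C, D) = 26 (R(C, D) = -2 + (25 + 3) = -2 + 28 = 26)
l(V) = 26
l(-15)*N(10 - 4) = 26*(6 + 2*(10 - 4)²) = 26*(6 + 2*6²) = 26*(6 + 2*36) = 26*(6 + 72) = 26*78 = 2028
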